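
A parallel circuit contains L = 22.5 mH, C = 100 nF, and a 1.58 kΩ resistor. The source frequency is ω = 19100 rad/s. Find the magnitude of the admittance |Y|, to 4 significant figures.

757.9 μS

X_L = ωL = 429.8 Ω
X_C = 1/(ωC) = 523.6 Ω
Parallel: admittances add. Y = 1/R + 1/(jωL) + jωC
Y = (0.0006329 − j0.0004169) S
|Y| = 0.0007579 S → |Z| = 1/|Y| = 1319 Ω, ∠Z = −∠Y = 33.38°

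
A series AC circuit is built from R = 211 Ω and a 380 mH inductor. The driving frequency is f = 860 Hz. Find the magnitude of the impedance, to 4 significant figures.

ω = 2πf = 5404 rad/s
X_L = ωL = 2053 Ω
Z = 211.0 + j2053 Ω
|Z| = √(211.0² + 2053²) = 2064 Ω

2064 Ω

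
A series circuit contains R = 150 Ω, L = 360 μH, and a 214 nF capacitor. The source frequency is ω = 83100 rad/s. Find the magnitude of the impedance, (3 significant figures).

X_L = ωL = 29.9 Ω
X_C = 1/(ωC) = 56.2 Ω
Net reactance X = X_L − X_C = -26.3 Ω
Z = 150 − j26.3 Ω
|Z| = √(150² + 26.3²) = 152 Ω

152 Ω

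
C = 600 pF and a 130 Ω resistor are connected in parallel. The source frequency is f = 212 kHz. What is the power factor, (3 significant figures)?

0.995

ω = 2πf = 1.332e+06 rad/s
X_C = 1/(ωC) = 1250 Ω
Parallel: admittances add. Y = 1/R + jωC
Y = (0.00769 + j0.000799) S
|Y| = 0.00773 S → |Z| = 1/|Y| = 129 Ω, ∠Z = −∠Y = -5.93°
cos φ = cos(-5.93°) = 0.995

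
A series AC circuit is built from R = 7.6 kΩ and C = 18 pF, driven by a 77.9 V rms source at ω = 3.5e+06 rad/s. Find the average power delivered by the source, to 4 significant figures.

X_C = 1/(ωC) = 15870 Ω
Z = 7600 − j15870 Ω
|Z| = √(7600² + 15870²) = 17600 Ω
∠Z = arctan(-15870/7600) = -64.41°
I = V/|Z| = 4.426 mA
P = VI cos φ = 77.9 × 0.004426 × cos(-64.41°) = 148.9 mW

148.9 mW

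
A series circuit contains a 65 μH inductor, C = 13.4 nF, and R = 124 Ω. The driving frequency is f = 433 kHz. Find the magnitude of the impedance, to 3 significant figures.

ω = 2πf = 2.721e+06 rad/s
X_L = ωL = 177 Ω
X_C = 1/(ωC) = 27.4 Ω
Net reactance X = X_L − X_C = 149 Ω
Z = 124 + j149 Ω
|Z| = √(124² + 149²) = 194 Ω

194 Ω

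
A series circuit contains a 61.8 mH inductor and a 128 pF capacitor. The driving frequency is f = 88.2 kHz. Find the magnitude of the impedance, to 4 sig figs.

20150 Ω

ω = 2πf = 554200 rad/s
X_L = ωL = 34250 Ω
X_C = 1/(ωC) = 14100 Ω
Net reactance X = X_L − X_C = 20150 Ω
Z = j20150 Ω
|Z| = √(0² + 20150²) = 20150 Ω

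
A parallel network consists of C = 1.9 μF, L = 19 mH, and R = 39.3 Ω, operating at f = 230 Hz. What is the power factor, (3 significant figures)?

0.603

ω = 2πf = 1445 rad/s
X_L = ωL = 27.5 Ω
X_C = 1/(ωC) = 364 Ω
Parallel: admittances add. Y = 1/R + 1/(jωL) + jωC
Y = (0.0254 − j0.0337) S
|Y| = 0.0422 S → |Z| = 1/|Y| = 23.7 Ω, ∠Z = −∠Y = 52.9°
cos φ = cos(52.9°) = 0.603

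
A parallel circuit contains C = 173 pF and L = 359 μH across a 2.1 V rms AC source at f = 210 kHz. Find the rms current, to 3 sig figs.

3.95 mA

ω = 2πf = 1.319e+06 rad/s
X_L = ωL = 474 Ω
X_C = 1/(ωC) = 4380 Ω
Parallel: admittances add. Y = 1/(jωL) + jωC
Y = (0 − j0.00188) S
|Y| = 0.00188 S → |Z| = 1/|Y| = 531 Ω, ∠Z = −∠Y = 90.0°
I = V/|Z| = 2.1/531 = 3.95 mA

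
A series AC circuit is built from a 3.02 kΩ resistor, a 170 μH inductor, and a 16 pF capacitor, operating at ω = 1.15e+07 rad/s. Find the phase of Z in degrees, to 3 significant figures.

X_L = ωL = 1960 Ω
X_C = 1/(ωC) = 5430 Ω
Net reactance X = X_L − X_C = -3480 Ω
Z = 3020 − j3480 Ω
|Z| = √(3020² + 3480²) = 4610 Ω
∠Z = arctan(-3480/3020) = -49.0°

-49.0°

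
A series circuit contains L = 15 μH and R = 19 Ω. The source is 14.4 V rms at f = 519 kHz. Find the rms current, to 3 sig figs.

ω = 2πf = 3.261e+06 rad/s
X_L = ωL = 48.9 Ω
Z = 19.0 + j48.9 Ω
|Z| = √(19.0² + 48.9²) = 52.5 Ω
I = V/|Z| = 14.4/52.5 = 274 mA

274 mA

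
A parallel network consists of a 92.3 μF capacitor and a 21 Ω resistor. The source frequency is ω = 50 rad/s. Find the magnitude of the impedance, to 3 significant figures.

20.9 Ω

X_C = 1/(ωC) = 217 Ω
Parallel: admittances add. Y = 1/R + jωC
Y = (0.0476 + j0.00461) S
|Y| = 0.0478 S → |Z| = 1/|Y| = 20.9 Ω, ∠Z = −∠Y = -5.54°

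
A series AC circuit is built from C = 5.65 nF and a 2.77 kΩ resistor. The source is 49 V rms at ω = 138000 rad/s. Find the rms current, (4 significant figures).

X_C = 1/(ωC) = 1283 Ω
Z = 2770 − j1283 Ω
|Z| = √(2770² + 1283²) = 3053 Ω
I = V/|Z| = 49/3053 = 16.05 mA

16.05 mA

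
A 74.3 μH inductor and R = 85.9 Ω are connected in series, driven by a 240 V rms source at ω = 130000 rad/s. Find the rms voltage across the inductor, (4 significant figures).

X_L = ωL = 9.659 Ω
Z = 85.90 + j9.659 Ω
|Z| = √(85.90² + 9.659²) = 86.44 Ω
I = V/|Z| = 2.776 A
V_L = I·|Z_L| = 2.776 × 9.659 = 26.82 V

26.82 V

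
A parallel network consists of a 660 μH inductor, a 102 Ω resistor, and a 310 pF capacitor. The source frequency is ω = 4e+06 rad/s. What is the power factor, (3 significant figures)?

X_L = ωL = 2640 Ω
X_C = 1/(ωC) = 806 Ω
Parallel: admittances add. Y = 1/R + 1/(jωL) + jωC
Y = (0.00980 + j0.000861) S
|Y| = 0.00984 S → |Z| = 1/|Y| = 102 Ω, ∠Z = −∠Y = -5.02°
cos φ = cos(-5.02°) = 0.996

0.996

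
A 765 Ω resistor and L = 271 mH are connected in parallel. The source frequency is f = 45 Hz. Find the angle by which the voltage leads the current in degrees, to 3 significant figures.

ω = 2πf = 282.7 rad/s
X_L = ωL = 76.6 Ω
Parallel: admittances add. Y = 1/R + 1/(jωL)
Y = (0.00131 − j0.0131) S
|Y| = 0.0131 S → |Z| = 1/|Y| = 76.2 Ω, ∠Z = −∠Y = 84.3°

84.3°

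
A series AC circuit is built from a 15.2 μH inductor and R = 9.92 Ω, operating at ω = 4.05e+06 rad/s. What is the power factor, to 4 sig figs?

0.1591

X_L = ωL = 61.56 Ω
Z = 9.920 + j61.56 Ω
|Z| = √(9.920² + 61.56²) = 62.35 Ω
∠Z = arctan(61.56/9.920) = 80.85°
cos φ = cos(80.85°) = 0.1591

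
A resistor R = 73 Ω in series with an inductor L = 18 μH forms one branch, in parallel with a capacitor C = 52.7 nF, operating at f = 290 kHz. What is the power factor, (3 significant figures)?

ω = 2πf = 1.822e+06 rad/s
X_L = ωL = 32.8 Ω
X_C = 1/(ωC) = 10.4 Ω
Branch 1 (R+jX_L): Z₁ = 73.0 + j32.8 Ω, |Z₁| = 80.0 Ω
Branch 2 (−jX_C): Z₂ = −j10.4 Ω
Parallel: Z = Z₁Z₂/(Z₁+Z₂), |Z| = 10.9 Ω, ∠Z = -82.9°
cos φ = cos(-82.9°) = 0.124

0.124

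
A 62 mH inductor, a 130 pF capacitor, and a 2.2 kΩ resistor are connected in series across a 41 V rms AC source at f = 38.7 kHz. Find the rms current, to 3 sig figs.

ω = 2πf = 243200 rad/s
X_L = ωL = 15100 Ω
X_C = 1/(ωC) = 31600 Ω
Net reactance X = X_L − X_C = -16600 Ω
Z = 2200 − j16600 Ω
|Z| = √(2200² + 16600²) = 16700 Ω
I = V/|Z| = 41/16700 = 2.45 mA

2.45 mA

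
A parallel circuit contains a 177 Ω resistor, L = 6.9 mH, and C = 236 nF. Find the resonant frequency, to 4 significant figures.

3.944 kHz

ω₀ = 1/√(LC) = 1/√(0.0069 × 2.36e-07) = 24780 rad/s
f₀ = ω₀/(2π) = 3.944 kHz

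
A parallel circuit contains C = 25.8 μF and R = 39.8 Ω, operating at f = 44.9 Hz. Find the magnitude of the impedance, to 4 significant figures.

ω = 2πf = 282.1 rad/s
X_C = 1/(ωC) = 137.4 Ω
Parallel: admittances add. Y = 1/R + jωC
Y = (0.02513 + j0.007279) S
|Y| = 0.02616 S → |Z| = 1/|Y| = 38.23 Ω, ∠Z = −∠Y = -16.16°

38.23 Ω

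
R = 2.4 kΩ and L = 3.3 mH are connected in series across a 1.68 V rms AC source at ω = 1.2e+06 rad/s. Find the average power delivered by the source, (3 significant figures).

316 μW

X_L = ωL = 3960 Ω
Z = 2400 + j3960 Ω
|Z| = √(2400² + 3960²) = 4630 Ω
∠Z = arctan(3960/2400) = 58.8°
I = V/|Z| = 363 μA
P = VI cos φ = 1.68 × 0.000363 × cos(58.8°) = 316 μW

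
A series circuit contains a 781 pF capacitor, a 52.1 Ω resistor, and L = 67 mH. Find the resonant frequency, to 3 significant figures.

22.0 kHz

ω₀ = 1/√(LC) = 1/√(0.067 × 7.81e-10) = 138200 rad/s
f₀ = ω₀/(2π) = 22.0 kHz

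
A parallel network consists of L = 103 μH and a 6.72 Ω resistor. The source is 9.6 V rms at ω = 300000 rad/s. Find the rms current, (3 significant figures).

X_L = ωL = 30.9 Ω
Parallel: admittances add. Y = 1/R + 1/(jωL)
Y = (0.149 − j0.0324) S
|Y| = 0.152 S → |Z| = 1/|Y| = 6.57 Ω, ∠Z = −∠Y = 12.3°
I = V/|Z| = 9.6/6.57 = 1.46 A

1.46 A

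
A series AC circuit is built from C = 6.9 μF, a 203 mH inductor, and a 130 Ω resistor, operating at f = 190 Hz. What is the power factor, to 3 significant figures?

0.732

ω = 2πf = 1194 rad/s
X_L = ωL = 242 Ω
X_C = 1/(ωC) = 121 Ω
Net reactance X = X_L − X_C = 121 Ω
Z = 130 + j121 Ω
|Z| = √(130² + 121²) = 178 Ω
∠Z = arctan(121/130) = 42.9°
cos φ = cos(42.9°) = 0.732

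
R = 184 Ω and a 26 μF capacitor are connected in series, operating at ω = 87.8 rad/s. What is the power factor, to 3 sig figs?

X_C = 1/(ωC) = 438 Ω
Z = 184 − j438 Ω
|Z| = √(184² + 438²) = 475 Ω
∠Z = arctan(-438/184) = -67.2°
cos φ = cos(-67.2°) = 0.387

0.387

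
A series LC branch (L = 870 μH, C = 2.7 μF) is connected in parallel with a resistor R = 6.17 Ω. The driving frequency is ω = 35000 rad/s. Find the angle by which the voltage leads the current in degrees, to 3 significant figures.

17.3°

X_L = ωL = 30.4 Ω
X_C = 1/(ωC) = 10.6 Ω
Branch 1: Z₁ = R = 6.17 Ω
Branch 2 (series LC): Z₂ = j(X_L − X_C) = j19.9 Ω
Parallel: Z = Z₁Z₂/(Z₁+Z₂), |Z| = 5.89 Ω, ∠Z = 17.3°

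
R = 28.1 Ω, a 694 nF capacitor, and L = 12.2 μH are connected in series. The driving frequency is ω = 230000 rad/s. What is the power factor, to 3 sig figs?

0.993

X_L = ωL = 2.81 Ω
X_C = 1/(ωC) = 6.26 Ω
Net reactance X = X_L − X_C = -3.46 Ω
Z = 28.1 − j3.46 Ω
|Z| = √(28.1² + 3.46²) = 28.3 Ω
∠Z = arctan(-3.46/28.1) = -7.02°
cos φ = cos(-7.02°) = 0.993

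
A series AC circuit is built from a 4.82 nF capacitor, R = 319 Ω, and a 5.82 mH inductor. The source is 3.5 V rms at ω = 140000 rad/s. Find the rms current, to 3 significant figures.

X_L = ωL = 815 Ω
X_C = 1/(ωC) = 1480 Ω
Net reactance X = X_L − X_C = -667 Ω
Z = 319 − j667 Ω
|Z| = √(319² + 667²) = 739 Ω
I = V/|Z| = 3.5/739 = 4.73 mA

4.73 mA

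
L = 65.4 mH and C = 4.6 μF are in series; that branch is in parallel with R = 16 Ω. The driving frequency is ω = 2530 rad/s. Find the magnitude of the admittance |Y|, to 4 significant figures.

X_L = ωL = 165.5 Ω
X_C = 1/(ωC) = 85.93 Ω
Branch 1: Z₁ = R = 16.00 Ω
Branch 2 (series LC): Z₂ = j(X_L − X_C) = j79.54 Ω
Parallel: Z = Z₁Z₂/(Z₁+Z₂), |Z| = 15.69 Ω, ∠Z = 11.37°
|Y| = 1/|Z| = 63.75 mS

63.75 mS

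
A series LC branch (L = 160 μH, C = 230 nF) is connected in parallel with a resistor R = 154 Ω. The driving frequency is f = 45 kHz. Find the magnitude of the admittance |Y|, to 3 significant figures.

ω = 2πf = 282700 rad/s
X_L = ωL = 45.2 Ω
X_C = 1/(ωC) = 15.4 Ω
Branch 1: Z₁ = R = 154 Ω
Branch 2 (series LC): Z₂ = j(X_L − X_C) = j29.9 Ω
Parallel: Z = Z₁Z₂/(Z₁+Z₂), |Z| = 29.3 Ω, ∠Z = 79.0°
|Y| = 1/|Z| = 34.1 mS

34.1 mS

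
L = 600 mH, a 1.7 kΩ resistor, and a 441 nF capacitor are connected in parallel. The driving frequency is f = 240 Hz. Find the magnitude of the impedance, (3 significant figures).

ω = 2πf = 1508 rad/s
X_L = ωL = 905 Ω
X_C = 1/(ωC) = 1500 Ω
Parallel: admittances add. Y = 1/R + 1/(jωL) + jωC
Y = (0.000588 − j0.000440) S
|Y| = 0.000735 S → |Z| = 1/|Y| = 1360 Ω, ∠Z = −∠Y = 36.8°

1360 Ω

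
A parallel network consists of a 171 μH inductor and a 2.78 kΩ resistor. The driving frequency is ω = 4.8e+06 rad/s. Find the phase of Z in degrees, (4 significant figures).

73.55°

X_L = ωL = 820.8 Ω
Parallel: admittances add. Y = 1/R + 1/(jωL)
Y = (0.0003597 − j0.001218) S
|Y| = 0.001270 S → |Z| = 1/|Y| = 787.2 Ω, ∠Z = −∠Y = 73.55°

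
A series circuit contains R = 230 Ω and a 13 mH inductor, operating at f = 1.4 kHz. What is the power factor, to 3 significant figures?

0.895

ω = 2πf = 8796 rad/s
X_L = ωL = 114 Ω
Z = 230 + j114 Ω
|Z| = √(230² + 114²) = 257 Ω
∠Z = arctan(114/230) = 26.4°
cos φ = cos(26.4°) = 0.895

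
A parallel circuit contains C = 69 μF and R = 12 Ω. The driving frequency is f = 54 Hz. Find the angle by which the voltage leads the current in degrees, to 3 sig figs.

ω = 2πf = 339.3 rad/s
X_C = 1/(ωC) = 42.7 Ω
Parallel: admittances add. Y = 1/R + jωC
Y = (0.0833 + j0.0234) S
|Y| = 0.0866 S → |Z| = 1/|Y| = 11.6 Ω, ∠Z = −∠Y = -15.7°

-15.7°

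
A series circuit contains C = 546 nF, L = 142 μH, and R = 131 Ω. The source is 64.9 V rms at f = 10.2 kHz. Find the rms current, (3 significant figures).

ω = 2πf = 64090 rad/s
X_L = ωL = 9.10 Ω
X_C = 1/(ωC) = 28.6 Ω
Net reactance X = X_L − X_C = -19.5 Ω
Z = 131 − j19.5 Ω
|Z| = √(131² + 19.5²) = 132 Ω
I = V/|Z| = 64.9/132 = 490 mA

490 mA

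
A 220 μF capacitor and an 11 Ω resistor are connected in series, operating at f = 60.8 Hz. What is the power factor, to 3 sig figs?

ω = 2πf = 382.0 rad/s
X_C = 1/(ωC) = 11.9 Ω
Z = 11.0 − j11.9 Ω
|Z| = √(11.0² + 11.9²) = 16.2 Ω
∠Z = arctan(-11.9/11.0) = -47.2°
cos φ = cos(-47.2°) = 0.679

0.679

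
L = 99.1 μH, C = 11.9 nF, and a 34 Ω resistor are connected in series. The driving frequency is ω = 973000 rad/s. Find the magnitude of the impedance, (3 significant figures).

X_L = ωL = 96.4 Ω
X_C = 1/(ωC) = 86.4 Ω
Net reactance X = X_L − X_C = 10.1 Ω
Z = 34.0 + j10.1 Ω
|Z| = √(34.0² + 10.1²) = 35.5 Ω

35.5 Ω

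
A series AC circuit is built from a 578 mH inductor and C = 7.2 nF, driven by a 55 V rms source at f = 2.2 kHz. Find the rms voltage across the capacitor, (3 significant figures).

ω = 2πf = 13820 rad/s
X_L = ωL = 7990 Ω
X_C = 1/(ωC) = 10000 Ω
Net reactance X = X_L − X_C = -2060 Ω
Z = − j2060 Ω
|Z| = √(0² + 2060²) = 2060 Ω
I = V/|Z| = 26.7 mA
V_C = I·|Z_C| = 0.0267 × 10000 = 269 V

269 V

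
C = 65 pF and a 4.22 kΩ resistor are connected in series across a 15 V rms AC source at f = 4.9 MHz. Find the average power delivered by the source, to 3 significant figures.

ω = 2πf = 3.079e+07 rad/s
X_C = 1/(ωC) = 500 Ω
Z = 4220 − j500 Ω
|Z| = √(4220² + 500²) = 4250 Ω
∠Z = arctan(-500/4220) = -6.75°
I = V/|Z| = 3.53 mA
P = VI cos φ = 15 × 0.00353 × cos(-6.75°) = 52.6 mW

52.6 mW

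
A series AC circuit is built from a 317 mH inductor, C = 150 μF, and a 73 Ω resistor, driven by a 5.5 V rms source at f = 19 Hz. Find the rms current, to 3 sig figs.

73.2 mA

ω = 2πf = 119.4 rad/s
X_L = ωL = 37.8 Ω
X_C = 1/(ωC) = 55.8 Ω
Net reactance X = X_L − X_C = -18.0 Ω
Z = 73.0 − j18.0 Ω
|Z| = √(73.0² + 18.0²) = 75.2 Ω
I = V/|Z| = 5.5/75.2 = 73.2 mA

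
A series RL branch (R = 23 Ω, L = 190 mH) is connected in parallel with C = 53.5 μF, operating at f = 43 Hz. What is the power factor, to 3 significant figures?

0.972

ω = 2πf = 270.2 rad/s
X_L = ωL = 51.3 Ω
X_C = 1/(ωC) = 69.2 Ω
Branch 1 (R+jX_L): Z₁ = 23.0 + j51.3 Ω, |Z₁| = 56.3 Ω
Branch 2 (−jX_C): Z₂ = −j69.2 Ω
Parallel: Z = Z₁Z₂/(Z₁+Z₂), |Z| = 134 Ω, ∠Z = 13.7°
cos φ = cos(13.7°) = 0.972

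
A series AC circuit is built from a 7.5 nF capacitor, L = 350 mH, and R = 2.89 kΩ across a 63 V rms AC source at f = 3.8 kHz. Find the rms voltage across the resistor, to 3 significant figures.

ω = 2πf = 23880 rad/s
X_L = ωL = 8360 Ω
X_C = 1/(ωC) = 5580 Ω
Net reactance X = X_L − X_C = 2770 Ω
Z = 2890 + j2770 Ω
|Z| = √(2890² + 2770²) = 4000 Ω
I = V/|Z| = 15.7 mA
V_R = I·|Z_R| = 0.0157 × 2890 = 45.5 V

45.5 V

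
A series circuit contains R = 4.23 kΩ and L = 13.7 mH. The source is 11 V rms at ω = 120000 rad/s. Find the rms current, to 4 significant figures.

2.424 mA

X_L = ωL = 1644 Ω
Z = 4230 + j1644 Ω
|Z| = √(4230² + 1644²) = 4538 Ω
I = V/|Z| = 11/4538 = 2.424 mA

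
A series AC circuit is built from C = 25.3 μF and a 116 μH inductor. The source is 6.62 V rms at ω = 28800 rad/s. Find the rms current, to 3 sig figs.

3.36 A

X_L = ωL = 3.34 Ω
X_C = 1/(ωC) = 1.37 Ω
Net reactance X = X_L − X_C = 1.97 Ω
Z = j1.97 Ω
|Z| = √(0² + 1.97²) = 1.97 Ω
I = V/|Z| = 6.62/1.97 = 3.36 A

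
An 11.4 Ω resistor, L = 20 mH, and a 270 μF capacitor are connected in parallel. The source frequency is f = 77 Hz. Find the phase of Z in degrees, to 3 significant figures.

-17.3°

ω = 2πf = 483.8 rad/s
X_L = ωL = 9.68 Ω
X_C = 1/(ωC) = 7.66 Ω
Parallel: admittances add. Y = 1/R + 1/(jωL) + jωC
Y = (0.0877 + j0.0273) S
|Y| = 0.0919 S → |Z| = 1/|Y| = 10.9 Ω, ∠Z = −∠Y = -17.3°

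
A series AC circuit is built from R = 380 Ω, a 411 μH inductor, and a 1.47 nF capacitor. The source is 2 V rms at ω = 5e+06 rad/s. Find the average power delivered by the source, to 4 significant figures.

X_L = ωL = 2055 Ω
X_C = 1/(ωC) = 136.1 Ω
Net reactance X = X_L − X_C = 1919 Ω
Z = 380.0 + j1919 Ω
|Z| = √(380.0² + 1919²) = 1956 Ω
∠Z = arctan(1919/380.0) = 78.80°
I = V/|Z| = 1.022 mA
P = VI cos φ = 2 × 0.001022 × cos(78.80°) = 397.2 μW

397.2 μW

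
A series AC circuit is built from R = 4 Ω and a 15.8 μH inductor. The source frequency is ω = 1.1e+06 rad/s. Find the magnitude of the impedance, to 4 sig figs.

X_L = ωL = 17.38 Ω
Z = 4.000 + j17.38 Ω
|Z| = √(4.000² + 17.38²) = 17.83 Ω

17.83 Ω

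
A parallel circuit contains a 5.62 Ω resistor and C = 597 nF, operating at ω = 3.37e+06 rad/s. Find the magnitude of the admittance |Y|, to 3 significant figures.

X_C = 1/(ωC) = 0.497 Ω
Parallel: admittances add. Y = 1/R + jωC
Y = (0.178 + j2.01) S
|Y| = 2.02 S → |Z| = 1/|Y| = 0.495 Ω, ∠Z = −∠Y = -84.9°

2.02 S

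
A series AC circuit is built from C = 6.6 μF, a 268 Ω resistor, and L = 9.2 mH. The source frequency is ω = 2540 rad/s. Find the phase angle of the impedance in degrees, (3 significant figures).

-7.71°

X_L = ωL = 23.4 Ω
X_C = 1/(ωC) = 59.7 Ω
Net reactance X = X_L − X_C = -36.3 Ω
Z = 268 − j36.3 Ω
|Z| = √(268² + 36.3²) = 270 Ω
∠Z = arctan(-36.3/268) = -7.71°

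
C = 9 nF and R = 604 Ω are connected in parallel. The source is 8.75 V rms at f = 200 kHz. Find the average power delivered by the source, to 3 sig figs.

127 mW

ω = 2πf = 1.257e+06 rad/s
X_C = 1/(ωC) = 88.4 Ω
Parallel: admittances add. Y = 1/R + jωC
Y = (0.00166 + j0.0113) S
|Y| = 0.0114 S → |Z| = 1/|Y| = 87.5 Ω, ∠Z = −∠Y = -81.7°
I = V/|Z| = 100 mA
P = VI cos φ = 8.75 × 0.100 × cos(-81.7°) = 127 mW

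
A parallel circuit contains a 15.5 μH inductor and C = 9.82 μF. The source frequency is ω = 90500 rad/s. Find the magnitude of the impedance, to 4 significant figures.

5.687 Ω

X_L = ωL = 1.403 Ω
X_C = 1/(ωC) = 1.125 Ω
Parallel: admittances add. Y = 1/(jωL) + jωC
Y = (0 + j0.1758) S
|Y| = 0.1758 S → |Z| = 1/|Y| = 5.687 Ω, ∠Z = −∠Y = -90.00°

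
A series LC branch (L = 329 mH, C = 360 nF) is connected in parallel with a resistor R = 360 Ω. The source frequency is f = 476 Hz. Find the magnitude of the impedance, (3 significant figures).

ω = 2πf = 2991 rad/s
X_L = ωL = 984 Ω
X_C = 1/(ωC) = 929 Ω
Branch 1: Z₁ = R = 360 Ω
Branch 2 (series LC): Z₂ = j(X_L − X_C) = j55.2 Ω
Parallel: Z = Z₁Z₂/(Z₁+Z₂), |Z| = 54.6 Ω, ∠Z = 81.3°

54.6 Ω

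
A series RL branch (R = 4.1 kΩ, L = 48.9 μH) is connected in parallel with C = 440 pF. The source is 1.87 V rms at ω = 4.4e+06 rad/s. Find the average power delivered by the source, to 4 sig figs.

850.6 μW

X_L = ωL = 215.2 Ω
X_C = 1/(ωC) = 516.5 Ω
Branch 1 (R+jX_L): Z₁ = 4100 + j215.2 Ω, |Z₁| = 4106 Ω
Branch 2 (−jX_C): Z₂ = −j516.5 Ω
Parallel: Z = Z₁Z₂/(Z₁+Z₂), |Z| = 515.8 Ω, ∠Z = -82.79°
I = V/|Z| = 3.625 mA
P = VI cos φ = 1.87 × 0.003625 × cos(-82.79°) = 850.6 μW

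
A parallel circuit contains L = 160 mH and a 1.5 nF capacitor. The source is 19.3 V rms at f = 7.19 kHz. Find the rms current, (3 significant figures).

1.36 mA

ω = 2πf = 45180 rad/s
X_L = ωL = 7230 Ω
X_C = 1/(ωC) = 14800 Ω
Parallel: admittances add. Y = 1/(jωL) + jωC
Y = (0 − j7.06e-05) S
|Y| = 7.06e-05 S → |Z| = 1/|Y| = 14200 Ω, ∠Z = −∠Y = 90.0°
I = V/|Z| = 19.3/14200 = 1.36 mA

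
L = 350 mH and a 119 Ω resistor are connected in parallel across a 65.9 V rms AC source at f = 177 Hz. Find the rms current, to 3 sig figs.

579 mA

ω = 2πf = 1112 rad/s
X_L = ωL = 389 Ω
Parallel: admittances add. Y = 1/R + 1/(jωL)
Y = (0.00840 − j0.00257) S
|Y| = 0.00879 S → |Z| = 1/|Y| = 114 Ω, ∠Z = −∠Y = 17.0°
I = V/|Z| = 65.9/114 = 579 mA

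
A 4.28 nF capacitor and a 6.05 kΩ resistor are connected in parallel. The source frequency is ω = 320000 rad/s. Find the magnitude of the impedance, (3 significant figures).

725 Ω

X_C = 1/(ωC) = 730 Ω
Parallel: admittances add. Y = 1/R + jωC
Y = (0.000165 + j0.00137) S
|Y| = 0.00138 S → |Z| = 1/|Y| = 725 Ω, ∠Z = −∠Y = -83.1°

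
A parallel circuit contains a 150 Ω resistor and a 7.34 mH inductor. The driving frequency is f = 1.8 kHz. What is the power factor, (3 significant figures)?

ω = 2πf = 11310 rad/s
X_L = ωL = 83.0 Ω
Parallel: admittances add. Y = 1/R + 1/(jωL)
Y = (0.00667 − j0.0120) S
|Y| = 0.0138 S → |Z| = 1/|Y| = 72.6 Ω, ∠Z = −∠Y = 61.0°
cos φ = cos(61.0°) = 0.484

0.484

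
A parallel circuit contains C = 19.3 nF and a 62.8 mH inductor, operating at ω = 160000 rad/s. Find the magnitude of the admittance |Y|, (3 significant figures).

X_L = ωL = 10000 Ω
X_C = 1/(ωC) = 324 Ω
Parallel: admittances add. Y = 1/(jωL) + jωC
Y = (0 + j0.00299) S
|Y| = 0.00299 S → |Z| = 1/|Y| = 335 Ω, ∠Z = −∠Y = -90.0°

2.99 mS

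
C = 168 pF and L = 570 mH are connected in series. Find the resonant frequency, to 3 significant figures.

16.3 kHz

ω₀ = 1/√(LC) = 1/√(0.57 × 1.68e-10) = 102200 rad/s
f₀ = ω₀/(2π) = 16.3 kHz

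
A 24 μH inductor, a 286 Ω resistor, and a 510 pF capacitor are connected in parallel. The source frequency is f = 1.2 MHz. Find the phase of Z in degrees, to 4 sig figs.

ω = 2πf = 7.54e+06 rad/s
X_L = ωL = 181.0 Ω
X_C = 1/(ωC) = 260.1 Ω
Parallel: admittances add. Y = 1/R + 1/(jωL) + jωC
Y = (0.003497 − j0.001681) S
|Y| = 0.003880 S → |Z| = 1/|Y| = 257.8 Ω, ∠Z = −∠Y = 25.68°

25.68°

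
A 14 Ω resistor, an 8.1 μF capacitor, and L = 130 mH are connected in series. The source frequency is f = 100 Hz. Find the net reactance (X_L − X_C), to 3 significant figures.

-115 Ω

ω = 2πf = 628.3 rad/s
X_L = ωL = 81.7 Ω
X_C = 1/(ωC) = 196 Ω
X = 81.7 − 196 = -115 Ω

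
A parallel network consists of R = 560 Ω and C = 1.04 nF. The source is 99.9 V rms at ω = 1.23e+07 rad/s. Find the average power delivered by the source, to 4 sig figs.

17.82 W

X_C = 1/(ωC) = 78.17 Ω
Parallel: admittances add. Y = 1/R + jωC
Y = (0.001786 + j0.01279) S
|Y| = 0.01292 S → |Z| = 1/|Y| = 77.42 Ω, ∠Z = −∠Y = -82.05°
I = V/|Z| = 1.290 A
P = VI cos φ = 99.9 × 1.290 × cos(-82.05°) = 17.82 W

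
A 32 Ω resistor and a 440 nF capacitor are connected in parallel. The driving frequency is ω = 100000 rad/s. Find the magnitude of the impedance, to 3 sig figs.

18.5 Ω

X_C = 1/(ωC) = 22.7 Ω
Parallel: admittances add. Y = 1/R + jωC
Y = (0.0312 + j0.0440) S
|Y| = 0.0540 S → |Z| = 1/|Y| = 18.5 Ω, ∠Z = −∠Y = -54.6°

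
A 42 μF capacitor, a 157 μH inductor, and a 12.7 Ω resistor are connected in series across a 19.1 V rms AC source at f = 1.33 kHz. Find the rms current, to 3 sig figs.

ω = 2πf = 8357 rad/s
X_L = ωL = 1.31 Ω
X_C = 1/(ωC) = 2.85 Ω
Net reactance X = X_L − X_C = -1.54 Ω
Z = 12.7 − j1.54 Ω
|Z| = √(12.7² + 1.54²) = 12.8 Ω
I = V/|Z| = 19.1/12.8 = 1.49 A

1.49 A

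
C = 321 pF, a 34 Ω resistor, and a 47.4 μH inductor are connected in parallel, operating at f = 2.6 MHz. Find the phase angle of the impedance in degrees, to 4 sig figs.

ω = 2πf = 1.634e+07 rad/s
X_L = ωL = 774.3 Ω
X_C = 1/(ωC) = 190.7 Ω
Parallel: admittances add. Y = 1/R + 1/(jωL) + jωC
Y = (0.02941 + j0.003953) S
|Y| = 0.02968 S → |Z| = 1/|Y| = 33.70 Ω, ∠Z = −∠Y = -7.654°

-7.654°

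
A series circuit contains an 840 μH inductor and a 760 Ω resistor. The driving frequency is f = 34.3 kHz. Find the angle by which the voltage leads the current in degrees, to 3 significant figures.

13.4°

ω = 2πf = 215500 rad/s
X_L = ωL = 181 Ω
Z = 760 + j181 Ω
|Z| = √(760² + 181²) = 781 Ω
∠Z = arctan(181/760) = 13.4°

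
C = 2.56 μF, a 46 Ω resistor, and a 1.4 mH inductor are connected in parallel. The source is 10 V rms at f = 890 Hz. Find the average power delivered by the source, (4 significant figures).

ω = 2πf = 5592 rad/s
X_L = ωL = 7.829 Ω
X_C = 1/(ωC) = 69.85 Ω
Parallel: admittances add. Y = 1/R + 1/(jωL) + jωC
Y = (0.02174 − j0.1134) S
|Y| = 0.1155 S → |Z| = 1/|Y| = 8.659 Ω, ∠Z = −∠Y = 79.15°
I = V/|Z| = 1.155 A
P = VI cos φ = 10 × 1.155 × cos(79.15°) = 2.174 W

2.174 W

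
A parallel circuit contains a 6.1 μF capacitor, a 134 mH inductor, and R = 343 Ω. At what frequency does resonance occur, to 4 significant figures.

ω₀ = 1/√(LC) = 1/√(0.134 × 6.1e-06) = 1106 rad/s
f₀ = ω₀/(2π) = 176.0 Hz

176.0 Hz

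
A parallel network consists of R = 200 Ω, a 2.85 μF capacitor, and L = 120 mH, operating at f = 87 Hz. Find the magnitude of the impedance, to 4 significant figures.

ω = 2πf = 546.6 rad/s
X_L = ωL = 65.60 Ω
X_C = 1/(ωC) = 641.9 Ω
Parallel: admittances add. Y = 1/R + 1/(jωL) + jωC
Y = (0.005000 − j0.01369) S
|Y| = 0.01457 S → |Z| = 1/|Y| = 68.63 Ω, ∠Z = −∠Y = 69.93°

68.63 Ω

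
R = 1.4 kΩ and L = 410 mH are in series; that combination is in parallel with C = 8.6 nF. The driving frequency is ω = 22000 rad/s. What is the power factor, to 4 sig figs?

0.2033

X_L = ωL = 9020 Ω
X_C = 1/(ωC) = 5285 Ω
Branch 1 (R+jX_L): Z₁ = 1400 + j9020 Ω, |Z₁| = 9128 Ω
Branch 2 (−jX_C): Z₂ = −j5285 Ω
Parallel: Z = Z₁Z₂/(Z₁+Z₂), |Z| = 12100 Ω, ∠Z = -78.27°
cos φ = cos(-78.27°) = 0.2033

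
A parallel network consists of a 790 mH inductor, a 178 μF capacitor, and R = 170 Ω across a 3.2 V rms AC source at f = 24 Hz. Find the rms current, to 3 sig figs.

ω = 2πf = 150.8 rad/s
X_L = ωL = 119 Ω
X_C = 1/(ωC) = 37.3 Ω
Parallel: admittances add. Y = 1/R + 1/(jωL) + jωC
Y = (0.00588 + j0.0184) S
|Y| = 0.0194 S → |Z| = 1/|Y| = 51.6 Ω, ∠Z = −∠Y = -72.3°
I = V/|Z| = 3.2/51.6 = 62.0 mA

62.0 mA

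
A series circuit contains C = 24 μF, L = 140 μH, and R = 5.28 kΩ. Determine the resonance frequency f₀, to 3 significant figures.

2.75 kHz

ω₀ = 1/√(LC) = 1/√(0.00014 × 2.4e-05) = 17250 rad/s
f₀ = ω₀/(2π) = 2.75 kHz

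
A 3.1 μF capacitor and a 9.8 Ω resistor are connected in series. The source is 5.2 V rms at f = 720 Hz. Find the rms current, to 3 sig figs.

72.2 mA

ω = 2πf = 4524 rad/s
X_C = 1/(ωC) = 71.3 Ω
Z = 9.80 − j71.3 Ω
|Z| = √(9.80² + 71.3²) = 72.0 Ω
I = V/|Z| = 5.2/72.0 = 72.2 mA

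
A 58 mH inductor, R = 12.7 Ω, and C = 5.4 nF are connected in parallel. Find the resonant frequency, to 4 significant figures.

8.993 kHz

ω₀ = 1/√(LC) = 1/√(0.058 × 5.4e-09) = 56510 rad/s
f₀ = ω₀/(2π) = 8.993 kHz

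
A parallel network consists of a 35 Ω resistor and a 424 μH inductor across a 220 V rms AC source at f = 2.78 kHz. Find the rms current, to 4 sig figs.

ω = 2πf = 17470 rad/s
X_L = ωL = 7.406 Ω
Parallel: admittances add. Y = 1/R + 1/(jωL)
Y = (0.02857 − j0.1350) S
|Y| = 0.1380 S → |Z| = 1/|Y| = 7.246 Ω, ∠Z = −∠Y = 78.05°
I = V/|Z| = 220/7.246 = 30.36 A

30.36 A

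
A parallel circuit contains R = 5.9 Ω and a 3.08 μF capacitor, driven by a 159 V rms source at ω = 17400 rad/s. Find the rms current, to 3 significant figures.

28.3 A

X_C = 1/(ωC) = 18.7 Ω
Parallel: admittances add. Y = 1/R + jωC
Y = (0.169 + j0.0536) S
|Y| = 0.178 S → |Z| = 1/|Y| = 5.63 Ω, ∠Z = −∠Y = -17.5°
I = V/|Z| = 159/5.63 = 28.3 A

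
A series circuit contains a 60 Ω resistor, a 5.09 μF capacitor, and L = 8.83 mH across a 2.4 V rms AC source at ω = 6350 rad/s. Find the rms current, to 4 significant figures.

36.89 mA

X_L = ωL = 56.07 Ω
X_C = 1/(ωC) = 30.94 Ω
Net reactance X = X_L − X_C = 25.13 Ω
Z = 60.00 + j25.13 Ω
|Z| = √(60.00² + 25.13²) = 65.05 Ω
I = V/|Z| = 2.4/65.05 = 36.89 mA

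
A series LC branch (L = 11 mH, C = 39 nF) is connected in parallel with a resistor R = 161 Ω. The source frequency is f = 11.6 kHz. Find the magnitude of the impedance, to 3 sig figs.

152 Ω

ω = 2πf = 72880 rad/s
X_L = ωL = 802 Ω
X_C = 1/(ωC) = 352 Ω
Branch 1: Z₁ = R = 161 Ω
Branch 2 (series LC): Z₂ = j(X_L − X_C) = j450 Ω
Parallel: Z = Z₁Z₂/(Z₁+Z₂), |Z| = 152 Ω, ∠Z = 19.7°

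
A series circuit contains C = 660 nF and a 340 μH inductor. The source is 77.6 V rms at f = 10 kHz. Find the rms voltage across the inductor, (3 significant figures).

ω = 2πf = 62830 rad/s
X_L = ωL = 21.4 Ω
X_C = 1/(ωC) = 24.1 Ω
Net reactance X = X_L − X_C = -2.75 Ω
Z = − j2.75 Ω
|Z| = √(0² + 2.75²) = 2.75 Ω
I = V/|Z| = 28.2 A
V_L = I·|Z_L| = 28.2 × 21.4 = 602 V

602 V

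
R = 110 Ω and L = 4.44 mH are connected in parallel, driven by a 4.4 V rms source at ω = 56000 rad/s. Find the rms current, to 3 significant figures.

43.7 mA

X_L = ωL = 249 Ω
Parallel: admittances add. Y = 1/R + 1/(jωL)
Y = (0.00909 − j0.00402) S
|Y| = 0.00994 S → |Z| = 1/|Y| = 101 Ω, ∠Z = −∠Y = 23.9°
I = V/|Z| = 4.4/101 = 43.7 mA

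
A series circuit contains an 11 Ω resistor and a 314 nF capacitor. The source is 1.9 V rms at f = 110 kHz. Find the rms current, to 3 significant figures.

159 mA

ω = 2πf = 691200 rad/s
X_C = 1/(ωC) = 4.61 Ω
Z = 11.0 − j4.61 Ω
|Z| = √(11.0² + 4.61²) = 11.9 Ω
I = V/|Z| = 1.9/11.9 = 159 mA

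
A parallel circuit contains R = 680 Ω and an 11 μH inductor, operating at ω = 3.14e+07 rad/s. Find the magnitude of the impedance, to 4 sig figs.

308.0 Ω

X_L = ωL = 345.4 Ω
Parallel: admittances add. Y = 1/R + 1/(jωL)
Y = (0.001471 − j0.002895) S
|Y| = 0.003247 S → |Z| = 1/|Y| = 308.0 Ω, ∠Z = −∠Y = 63.07°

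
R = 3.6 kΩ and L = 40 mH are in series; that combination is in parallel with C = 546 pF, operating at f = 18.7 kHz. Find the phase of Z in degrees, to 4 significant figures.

34.25°

ω = 2πf = 117500 rad/s
X_L = ωL = 4700 Ω
X_C = 1/(ωC) = 15590 Ω
Branch 1 (R+jX_L): Z₁ = 3600 + j4700 Ω, |Z₁| = 5920 Ω
Branch 2 (−jX_C): Z₂ = −j15590 Ω
Parallel: Z = Z₁Z₂/(Z₁+Z₂), |Z| = 8047 Ω, ∠Z = 34.25°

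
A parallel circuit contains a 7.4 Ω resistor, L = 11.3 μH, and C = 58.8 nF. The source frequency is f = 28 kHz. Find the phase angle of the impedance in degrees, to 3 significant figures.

74.7°

ω = 2πf = 175900 rad/s
X_L = ωL = 1.99 Ω
X_C = 1/(ωC) = 96.7 Ω
Parallel: admittances add. Y = 1/R + 1/(jωL) + jωC
Y = (0.135 − j0.493) S
|Y| = 0.511 S → |Z| = 1/|Y| = 1.96 Ω, ∠Z = −∠Y = 74.7°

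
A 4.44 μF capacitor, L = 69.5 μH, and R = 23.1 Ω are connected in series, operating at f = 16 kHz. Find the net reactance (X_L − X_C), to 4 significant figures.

ω = 2πf = 100500 rad/s
X_L = ωL = 6.987 Ω
X_C = 1/(ωC) = 2.240 Ω
X = 6.987 − 2.240 = 4.747 Ω

4.747 Ω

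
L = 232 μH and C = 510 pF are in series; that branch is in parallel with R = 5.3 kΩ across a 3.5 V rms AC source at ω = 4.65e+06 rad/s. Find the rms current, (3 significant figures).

5.37 mA

X_L = ωL = 1080 Ω
X_C = 1/(ωC) = 422 Ω
Branch 1: Z₁ = R = 5300 Ω
Branch 2 (series LC): Z₂ = j(X_L − X_C) = j657 Ω
Parallel: Z = Z₁Z₂/(Z₁+Z₂), |Z| = 652 Ω, ∠Z = 82.9°
I = V/|Z| = 3.5/652 = 5.37 mA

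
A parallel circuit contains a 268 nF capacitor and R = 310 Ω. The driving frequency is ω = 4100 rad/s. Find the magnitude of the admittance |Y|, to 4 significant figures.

X_C = 1/(ωC) = 910.1 Ω
Parallel: admittances add. Y = 1/R + jωC
Y = (0.003226 + j0.001099) S
|Y| = 0.003408 S → |Z| = 1/|Y| = 293.4 Ω, ∠Z = −∠Y = -18.81°

3.408 mS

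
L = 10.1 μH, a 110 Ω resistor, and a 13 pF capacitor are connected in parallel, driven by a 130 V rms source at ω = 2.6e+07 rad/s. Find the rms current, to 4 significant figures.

X_L = ωL = 262.6 Ω
X_C = 1/(ωC) = 2959 Ω
Parallel: admittances add. Y = 1/R + 1/(jωL) + jωC
Y = (0.009091 − j0.003470) S
|Y| = 0.009731 S → |Z| = 1/|Y| = 102.8 Ω, ∠Z = −∠Y = 20.89°
I = V/|Z| = 130/102.8 = 1.265 A

1.265 A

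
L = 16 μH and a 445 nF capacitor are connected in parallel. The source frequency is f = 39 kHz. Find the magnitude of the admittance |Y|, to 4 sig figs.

146.0 mS

ω = 2πf = 245000 rad/s
X_L = ωL = 3.921 Ω
X_C = 1/(ωC) = 9.171 Ω
Parallel: admittances add. Y = 1/(jωL) + jωC
Y = (0 − j0.1460) S
|Y| = 0.1460 S → |Z| = 1/|Y| = 6.849 Ω, ∠Z = −∠Y = 90.00°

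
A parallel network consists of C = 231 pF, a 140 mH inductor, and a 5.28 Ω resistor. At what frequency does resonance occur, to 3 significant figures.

ω₀ = 1/√(LC) = 1/√(0.14 × 2.31e-10) = 175800 rad/s
f₀ = ω₀/(2π) = 28.0 kHz

28.0 kHz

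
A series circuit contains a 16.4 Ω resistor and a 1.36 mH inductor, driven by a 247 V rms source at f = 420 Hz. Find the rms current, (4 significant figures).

ω = 2πf = 2639 rad/s
X_L = ωL = 3.589 Ω
Z = 16.40 + j3.589 Ω
|Z| = √(16.40² + 3.589²) = 16.79 Ω
I = V/|Z| = 247/16.79 = 14.71 A

14.71 A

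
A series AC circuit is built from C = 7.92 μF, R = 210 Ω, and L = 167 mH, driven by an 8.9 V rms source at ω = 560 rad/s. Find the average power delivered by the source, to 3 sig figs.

270 mW

X_L = ωL = 93.5 Ω
X_C = 1/(ωC) = 225 Ω
Net reactance X = X_L − X_C = -132 Ω
Z = 210 − j132 Ω
|Z| = √(210² + 132²) = 248 Ω
∠Z = arctan(-132/210) = -32.1°
I = V/|Z| = 35.9 mA
P = VI cos φ = 8.9 × 0.0359 × cos(-32.1°) = 270 mW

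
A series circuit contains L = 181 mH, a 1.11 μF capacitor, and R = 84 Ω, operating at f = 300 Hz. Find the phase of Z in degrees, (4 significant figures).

ω = 2πf = 1885 rad/s
X_L = ωL = 341.2 Ω
X_C = 1/(ωC) = 477.9 Ω
Net reactance X = X_L − X_C = -136.8 Ω
Z = 84.00 − j136.8 Ω
|Z| = √(84.00² + 136.8²) = 160.5 Ω
∠Z = arctan(-136.8/84.00) = -58.44°

-58.44°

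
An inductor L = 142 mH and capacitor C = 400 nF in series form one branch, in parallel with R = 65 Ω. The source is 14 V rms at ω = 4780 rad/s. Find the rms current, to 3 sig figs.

233 mA

X_L = ωL = 679 Ω
X_C = 1/(ωC) = 523 Ω
Branch 1: Z₁ = R = 65.0 Ω
Branch 2 (series LC): Z₂ = j(X_L − X_C) = j156 Ω
Parallel: Z = Z₁Z₂/(Z₁+Z₂), |Z| = 60.0 Ω, ∠Z = 22.7°
I = V/|Z| = 14/60.0 = 233 mA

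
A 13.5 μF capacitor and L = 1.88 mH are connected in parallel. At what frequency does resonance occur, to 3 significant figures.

ω₀ = 1/√(LC) = 1/√(0.00188 × 1.35e-05) = 6277 rad/s
f₀ = ω₀/(2π) = 999 Hz

999 Hz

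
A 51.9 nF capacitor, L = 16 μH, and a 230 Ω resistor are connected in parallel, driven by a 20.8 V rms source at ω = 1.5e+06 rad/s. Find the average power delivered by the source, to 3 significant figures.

X_L = ωL = 24.0 Ω
X_C = 1/(ωC) = 12.8 Ω
Parallel: admittances add. Y = 1/R + 1/(jωL) + jωC
Y = (0.00435 + j0.0362) S
|Y| = 0.0364 S → |Z| = 1/|Y| = 27.4 Ω, ∠Z = −∠Y = -83.1°
I = V/|Z| = 758 mA
P = VI cos φ = 20.8 × 0.758 × cos(-83.1°) = 1.88 W

1.88 W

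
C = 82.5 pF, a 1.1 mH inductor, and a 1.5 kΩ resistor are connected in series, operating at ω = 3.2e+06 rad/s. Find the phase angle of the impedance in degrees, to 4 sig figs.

X_L = ωL = 3520 Ω
X_C = 1/(ωC) = 3788 Ω
Net reactance X = X_L − X_C = -267.9 Ω
Z = 1500 − j267.9 Ω
|Z| = √(1500² + 267.9²) = 1524 Ω
∠Z = arctan(-267.9/1500) = -10.13°

-10.13°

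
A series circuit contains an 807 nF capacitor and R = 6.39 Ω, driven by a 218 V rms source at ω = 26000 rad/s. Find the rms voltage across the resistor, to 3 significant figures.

X_C = 1/(ωC) = 47.7 Ω
Z = 6.39 − j47.7 Ω
|Z| = √(6.39² + 47.7²) = 48.1 Ω
I = V/|Z| = 4.53 A
V_R = I·|Z_R| = 4.53 × 6.39 = 29.0 V

29.0 V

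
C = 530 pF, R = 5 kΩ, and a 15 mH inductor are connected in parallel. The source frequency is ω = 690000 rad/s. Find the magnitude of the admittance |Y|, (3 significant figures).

335 μS

X_L = ωL = 10400 Ω
X_C = 1/(ωC) = 2730 Ω
Parallel: admittances add. Y = 1/R + 1/(jωL) + jωC
Y = (0.000200 + j0.000269) S
|Y| = 0.000335 S → |Z| = 1/|Y| = 2980 Ω, ∠Z = −∠Y = -53.4°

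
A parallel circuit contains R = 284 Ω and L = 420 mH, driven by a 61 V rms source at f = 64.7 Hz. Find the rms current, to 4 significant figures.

ω = 2πf = 406.5 rad/s
X_L = ωL = 170.7 Ω
Parallel: admittances add. Y = 1/R + 1/(jωL)
Y = (0.003521 − j0.005857) S
|Y| = 0.006834 S → |Z| = 1/|Y| = 146.3 Ω, ∠Z = −∠Y = 58.99°
I = V/|Z| = 61/146.3 = 416.9 mA

416.9 mA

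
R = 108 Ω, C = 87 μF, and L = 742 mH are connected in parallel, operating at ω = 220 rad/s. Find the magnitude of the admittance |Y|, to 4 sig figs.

15.97 mS

X_L = ωL = 163.2 Ω
X_C = 1/(ωC) = 52.25 Ω
Parallel: admittances add. Y = 1/R + 1/(jωL) + jωC
Y = (0.009259 + j0.01301) S
|Y| = 0.01597 S → |Z| = 1/|Y| = 62.61 Ω, ∠Z = −∠Y = -54.57°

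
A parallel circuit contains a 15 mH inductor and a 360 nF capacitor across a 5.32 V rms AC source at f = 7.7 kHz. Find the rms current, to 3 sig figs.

85.3 mA

ω = 2πf = 48380 rad/s
X_L = ωL = 726 Ω
X_C = 1/(ωC) = 57.4 Ω
Parallel: admittances add. Y = 1/(jωL) + jωC
Y = (0 + j0.0160) S
|Y| = 0.0160 S → |Z| = 1/|Y| = 62.3 Ω, ∠Z = −∠Y = -90.0°
I = V/|Z| = 5.32/62.3 = 85.3 mA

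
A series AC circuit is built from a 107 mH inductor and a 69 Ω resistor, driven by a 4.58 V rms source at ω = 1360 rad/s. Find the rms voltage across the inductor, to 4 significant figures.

4.138 V

X_L = ωL = 145.5 Ω
Z = 69.00 + j145.5 Ω
|Z| = √(69.00² + 145.5²) = 161.0 Ω
I = V/|Z| = 28.44 mA
V_L = I·|Z_L| = 0.02844 × 145.5 = 4.138 V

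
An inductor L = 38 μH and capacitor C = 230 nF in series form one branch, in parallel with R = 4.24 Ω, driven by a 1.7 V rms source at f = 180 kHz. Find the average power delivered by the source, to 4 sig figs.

681.6 mW

ω = 2πf = 1.131e+06 rad/s
X_L = ωL = 42.98 Ω
X_C = 1/(ωC) = 3.844 Ω
Branch 1: Z₁ = R = 4.240 Ω
Branch 2 (series LC): Z₂ = j(X_L − X_C) = j39.13 Ω
Parallel: Z = Z₁Z₂/(Z₁+Z₂), |Z| = 4.215 Ω, ∠Z = 6.184°
I = V/|Z| = 403.3 mA
P = VI cos φ = 1.7 × 0.4033 × cos(6.184°) = 681.6 mW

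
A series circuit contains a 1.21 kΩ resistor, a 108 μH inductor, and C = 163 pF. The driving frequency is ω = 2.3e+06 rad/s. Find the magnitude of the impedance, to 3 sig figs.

2700 Ω

X_L = ωL = 248 Ω
X_C = 1/(ωC) = 2670 Ω
Net reactance X = X_L − X_C = -2420 Ω
Z = 1210 − j2420 Ω
|Z| = √(1210² + 2420²) = 2700 Ω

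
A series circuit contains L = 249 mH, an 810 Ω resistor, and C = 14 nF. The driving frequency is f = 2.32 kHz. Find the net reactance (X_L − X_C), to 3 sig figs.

-1270 Ω

ω = 2πf = 14580 rad/s
X_L = ωL = 3630 Ω
X_C = 1/(ωC) = 4900 Ω
X = 3630 − 4900 = -1270 Ω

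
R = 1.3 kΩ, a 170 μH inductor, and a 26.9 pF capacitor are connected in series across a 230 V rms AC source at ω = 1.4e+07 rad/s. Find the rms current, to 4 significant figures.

X_L = ωL = 2380 Ω
X_C = 1/(ωC) = 2655 Ω
Net reactance X = X_L − X_C = -275.3 Ω
Z = 1300 − j275.3 Ω
|Z| = √(1300² + 275.3²) = 1329 Ω
I = V/|Z| = 230/1329 = 173.1 mA

173.1 mA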